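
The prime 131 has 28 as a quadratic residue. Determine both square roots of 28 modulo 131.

40, 91

Since 131 ≡ 3 (mod 4), a square root of 28 is 28^((131+1)/4) = 28^33 mod 131.
Repeated squaring: 28^2≡129, 28^4≡4, 28^8≡16, 28^16≡125, 28^32≡36 (mod 131).
28^33 = 28^(32+1) ≡ 91 (mod 131).
Check: 91² = 8281 ≡ 28 (mod 131). The two roots are 40 and 91.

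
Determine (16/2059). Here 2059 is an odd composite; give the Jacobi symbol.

1

Pull out 2^4: since 2059 ≡ 3 (mod 8), (2/2059) = -1, so (2/2059)^4 = +1.
Reached (1/2059) = 1. Collecting the sign flips along the way, the symbol is +1.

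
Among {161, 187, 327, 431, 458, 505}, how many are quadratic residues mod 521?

4

(161/521) = +1 → QR.
(187/521) = -1 → non-residue.
(327/521) = +1 → QR.
(431/521) = +1 → QR.
(458/521) = -1 → non-residue.
(505/521) = +1 → QR.
Total quadratic residues among the 6: 4.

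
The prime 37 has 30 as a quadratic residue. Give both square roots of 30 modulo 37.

37 ≡ 1 (mod 4), so we find a root by search.
Trying successive values, 17² = 289 ≡ 30 (mod 37). The other root is 37 − 17 = 20.

17, 20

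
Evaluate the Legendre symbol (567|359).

-1

Euler's criterion: (567/359) ≡ 208^179 (mod 359).
208^2 ≡ 184 (mod 359)
208^4 ≡ 110 (mod 359)
208^8 ≡ 253 (mod 359)
208^16 ≡ 107 (mod 359)
208^32 ≡ 320 (mod 359)
208^64 ≡ 85 (mod 359)
208^128 ≡ 45 (mod 359)
208^179 = 208^(128+32+16+2+1) ≡ 358 (mod 359).
Result is 358 ≡ −1, so (567/359) = −1.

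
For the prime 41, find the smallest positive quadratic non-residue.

(2/41) = +1, so 2 is a residue.
(3/41) = −1, so 3 is the smallest positive non-residue mod 41.

3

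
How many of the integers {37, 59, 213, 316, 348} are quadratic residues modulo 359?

(37/359) = +1 → QR.
(59/359) = -1 → non-residue.
(213/359) = -1 → non-residue.
(316/359) = +1 → QR.
(348/359) = -1 → non-residue.
Total quadratic residues among the 5: 2.

2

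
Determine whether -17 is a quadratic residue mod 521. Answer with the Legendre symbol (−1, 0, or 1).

-1

First reduce: -17 ≡ 504 (mod 521).
Pull out 2^3: since 521 ≡ 1 (mod 8), (2/521) = +1, so (2/521)^3 = +1.
Reciprocity: 63 ≡ 3 and 521 ≡ 1 (mod 4), so (63/521) = +(521/63).
Reduce top mod 63: now compute (17/63).
Reciprocity: 17 ≡ 1 and 63 ≡ 3 (mod 4), so (17/63) = +(63/17).
Reduce top mod 17: now compute (12/17).
Pull out 2^2: since 17 ≡ 1 (mod 8), (2/17) = +1, so (2/17)^2 = +1.
Reciprocity: 3 ≡ 3 and 17 ≡ 1 (mod 4), so (3/17) = +(17/3).
Reduce top mod 3: now compute (2/3).
Pull out 2: since 3 ≡ 3 (mod 8), (2/3) = -1.
Reached (1/3) = 1. Collecting the sign flips along the way, the symbol is -1.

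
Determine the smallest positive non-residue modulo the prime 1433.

3

(2/1433) = +1, so 2 is a residue.
(3/1433) = −1, so 3 is the smallest positive non-residue mod 1433.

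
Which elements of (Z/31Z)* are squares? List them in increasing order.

Square k = 1,…,15 (k and 31−k give the same square):
1²=1, 2²=4, 3²=9, 4²=16, 5²=25, 6²≡5, 7²≡18, 8²≡2, 9²≡19, 10²≡7, 11²≡28, 12²≡20, 13²≡14, 14²≡10, 15²≡8 (mod 31).
So the quadratic residues mod 31 are {1, 2, 4, 5, 7, 8, 9, 10, 14, 16, 18, 19, 20, 25, 28}.

1,2,4,5,7,8,9,10,14,16,18,19,20,25,28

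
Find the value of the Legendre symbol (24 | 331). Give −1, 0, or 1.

1

Pull out 2^3: since 331 ≡ 3 (mod 8), (2/331) = -1, so (2/331)^3 = -1.
Reciprocity: 3 ≡ 3 and 331 ≡ 3 (mod 4), so (3/331) = −(331/3).
Reduce top mod 3: now compute (1/3).
Reached (1/3) = 1. Collecting the sign flips along the way, the symbol is +1.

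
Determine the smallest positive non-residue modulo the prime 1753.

5

(2/1753) = +1, so 2 is a residue.
(3/1753) = +1, so 3 is a residue.
(4/1753) = +1, so 4 is a residue.
(5/1753) = −1, so 5 is the smallest positive non-residue mod 1753.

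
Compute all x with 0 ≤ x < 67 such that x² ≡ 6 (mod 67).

Since 67 ≡ 3 (mod 4), a square root of 6 is 6^((67+1)/4) = 6^17 mod 67.
Repeated squaring: 6^2≡36, 6^4≡23, 6^8≡60, 6^16≡49 (mod 67).
6^17 = 6^(16+1) ≡ 26 (mod 67).
Check: 26² = 676 ≡ 6 (mod 67). The two roots are 26 and 41.

26, 41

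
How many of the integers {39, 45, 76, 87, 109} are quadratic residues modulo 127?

(39/127) = -1 → non-residue.
(45/127) = -1 → non-residue.
(76/127) = +1 → QR.
(87/127) = +1 → QR.
(109/127) = -1 → non-residue.
Total quadratic residues among the 5: 2.

2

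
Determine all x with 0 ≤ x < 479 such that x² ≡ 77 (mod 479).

Since 479 ≡ 3 (mod 4), a square root of 77 is 77^((479+1)/4) = 77^120 mod 479.
Repeated squaring: 77^2≡181, 77^4≡189, 77^8≡275, 77^16≡422, 77^32≡375, 77^64≡278 (mod 479).
77^120 = 77^(64+32+16+8) ≡ 288 (mod 479).
Check: 288² = 82944 ≡ 77 (mod 479). The two roots are 191 and 288.

191, 288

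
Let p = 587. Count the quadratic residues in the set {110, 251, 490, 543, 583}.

(110/587) = -1 → non-residue.
(251/587) = -1 → non-residue.
(490/587) = +1 → QR.
(543/587) = +1 → QR.
(583/587) = -1 → non-residue.
Total quadratic residues among the 5: 2.

2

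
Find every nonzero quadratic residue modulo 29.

Square k = 1,…,14 (k and 29−k give the same square):
1²=1, 2²=4, 3²=9, 4²=16, 5²=25, 6²≡7, 7²≡20, 8²≡6, 9²≡23, 10²≡13, 11²≡5, 12²≡28, 13²≡24, 14²≡22 (mod 29).
So the quadratic residues mod 29 are {1, 4, 5, 6, 7, 9, 13, 16, 20, 22, 23, 24, 25, 28}.

1 4 5 6 7 9 13 16 20 22 23 24 25 28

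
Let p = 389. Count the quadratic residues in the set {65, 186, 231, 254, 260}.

2

(65/389) = +1 → QR.
(186/389) = -1 → non-residue.
(231/389) = -1 → non-residue.
(254/389) = -1 → non-residue.
(260/389) = +1 → QR.
Total quadratic residues among the 5: 2.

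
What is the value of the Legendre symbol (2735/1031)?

-1

Euler's criterion: (2735/1031) ≡ 673^515 (mod 1031).
673^2 ≡ 320 (mod 1031)
673^4 ≡ 331 (mod 1031)
673^8 ≡ 275 (mod 1031)
673^16 ≡ 362 (mod 1031)
673^32 ≡ 107 (mod 1031)
673^64 ≡ 108 (mod 1031)
673^128 ≡ 323 (mod 1031)
673^256 ≡ 198 (mod 1031)
673^512 ≡ 26 (mod 1031)
673^515 = 673^(512+2+1) ≡ 1030 (mod 1031).
Result is 1030 ≡ −1, so (2735/1031) = −1.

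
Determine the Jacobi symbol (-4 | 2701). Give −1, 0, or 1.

First reduce: -4 ≡ 2697 (mod 2701).
Reciprocity: 2697 ≡ 1 and 2701 ≡ 1 (mod 4), so (2697/2701) = +(2701/2697).
Reduce top mod 2697: now compute (4/2697).
Pull out 2^2: since 2697 ≡ 1 (mod 8), (2/2697) = +1, so (2/2697)^2 = +1.
Reached (1/2697) = 1. Collecting the sign flips along the way, the symbol is +1.

1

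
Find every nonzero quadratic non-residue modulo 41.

Square k = 1,…,20 (k and 41−k give the same square):
1²=1, 2²=4, 3²=9, 4²=16, 5²=25, 6²=36, 7²≡8, 8²≡23, 9²≡40, 10²≡18, 11²≡39, 12²≡21, 13²≡5, 14²≡32, 15²≡20, 16²≡10, 17²≡2, 18²≡37, 19²≡33, 20²≡31 (mod 41).
The residues are {1, 2, 4, 5, 8, 9, 10, 16, 18, 20, 21, 23, 25, 31, 32, 33, 36, 37, 39, 40}; the non-residues are the remaining 20 nonzero classes.

3,6,7,11,12,13,14,15,17,19,22,24,26,27,28,29,30,34,35,38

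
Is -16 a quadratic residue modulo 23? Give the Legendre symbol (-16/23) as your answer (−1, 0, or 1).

-1

First reduce: -16 ≡ 7 (mod 23).
Reciprocity: 7 ≡ 3 and 23 ≡ 3 (mod 4), so (7/23) = −(23/7).
Reduce top mod 7: now compute (2/7).
Pull out 2: since 7 ≡ 7 (mod 8), (2/7) = +1.
Reached (1/7) = 1. Collecting the sign flips along the way, the symbol is -1.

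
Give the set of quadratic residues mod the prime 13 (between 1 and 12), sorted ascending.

1,3,4,9,10,12

Square k = 1,…,6 (k and 13−k give the same square):
1²=1, 2²=4, 3²=9, 4²≡3, 5²≡12, 6²≡10 (mod 13).
So the quadratic residues mod 13 are {1, 3, 4, 9, 10, 12}.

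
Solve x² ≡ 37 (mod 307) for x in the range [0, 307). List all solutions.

Since 307 ≡ 3 (mod 4), a square root of 37 is 37^((307+1)/4) = 37^77 mod 307.
Repeated squaring: 37^2≡141, 37^4≡233, 37^8≡257, 37^16≡44, 37^32≡94, 37^64≡240 (mod 307).
37^77 = 37^(64+8+4+1) ≡ 246 (mod 307).
Check: 246² = 60516 ≡ 37 (mod 307). The two roots are 61 and 246.

61, 246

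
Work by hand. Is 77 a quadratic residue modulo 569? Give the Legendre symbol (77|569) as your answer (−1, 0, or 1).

-1

Reciprocity: 77 ≡ 1 and 569 ≡ 1 (mod 4), so (77/569) = +(569/77).
Reduce top mod 77: now compute (30/77).
Pull out 2: since 77 ≡ 5 (mod 8), (2/77) = -1.
Reciprocity: 15 ≡ 3 and 77 ≡ 1 (mod 4), so (15/77) = +(77/15).
Reduce top mod 15: now compute (2/15).
Pull out 2: since 15 ≡ 7 (mod 8), (2/15) = +1.
Reached (1/15) = 1. Collecting the sign flips along the way, the symbol is -1.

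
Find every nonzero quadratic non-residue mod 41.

3,6,7,11,12,13,14,15,17,19,22,24,26,27,28,29,30,34,35,38

Square k = 1,…,20 (k and 41−k give the same square):
1²=1, 2²=4, 3²=9, 4²=16, 5²=25, 6²=36, 7²≡8, 8²≡23, 9²≡40, 10²≡18, 11²≡39, 12²≡21, 13²≡5, 14²≡32, 15²≡20, 16²≡10, 17²≡2, 18²≡37, 19²≡33, 20²≡31 (mod 41).
The residues are {1, 2, 4, 5, 8, 9, 10, 16, 18, 20, 21, 23, 25, 31, 32, 33, 36, 37, 39, 40}; the non-residues are the remaining 20 nonzero classes.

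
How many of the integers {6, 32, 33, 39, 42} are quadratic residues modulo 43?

(6/43) = +1 → QR.
(32/43) = -1 → non-residue.
(33/43) = -1 → non-residue.
(39/43) = -1 → non-residue.
(42/43) = -1 → non-residue.
Total quadratic residues among the 5: 1.

1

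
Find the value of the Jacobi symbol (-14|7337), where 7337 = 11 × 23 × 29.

First reduce: -14 ≡ 7323 (mod 7337).
Reciprocity: 7323 ≡ 3 and 7337 ≡ 1 (mod 4), so (7323/7337) = +(7337/7323).
Reduce top mod 7323: now compute (14/7323).
Pull out 2: since 7323 ≡ 3 (mod 8), (2/7323) = -1.
Reciprocity: 7 ≡ 3 and 7323 ≡ 3 (mod 4), so (7/7323) = −(7323/7).
Reduce top mod 7: now compute (1/7).
Reached (1/7) = 1. Collecting the sign flips along the way, the symbol is +1.

1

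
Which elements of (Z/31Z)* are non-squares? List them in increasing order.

3,6,11,12,13,15,17,21,22,23,24,26,27,29,30

Square k = 1,…,15 (k and 31−k give the same square):
1²=1, 2²=4, 3²=9, 4²=16, 5²=25, 6²≡5, 7²≡18, 8²≡2, 9²≡19, 10²≡7, 11²≡28, 12²≡20, 13²≡14, 14²≡10, 15²≡8 (mod 31).
The residues are {1, 2, 4, 5, 7, 8, 9, 10, 14, 16, 18, 19, 20, 25, 28}; the non-residues are the remaining 15 nonzero classes.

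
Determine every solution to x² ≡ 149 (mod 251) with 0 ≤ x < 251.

Since 251 ≡ 3 (mod 4), a square root of 149 is 149^((251+1)/4) = 149^63 mod 251.
Repeated squaring: 149^2≡113, 149^4≡219, 149^8≡20, 149^16≡149, 149^32≡113 (mod 251).
149^63 = 149^(32+16+8+4+2+1) ≡ 20 (mod 251).
Check: 20² = 400 ≡ 149 (mod 251). The two roots are 20 and 231.

20, 231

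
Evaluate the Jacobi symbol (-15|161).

First reduce: -15 ≡ 146 (mod 161).
Pull out 2: since 161 ≡ 1 (mod 8), (2/161) = +1.
Reciprocity: 73 ≡ 1 and 161 ≡ 1 (mod 4), so (73/161) = +(161/73).
Reduce top mod 73: now compute (15/73).
Reciprocity: 15 ≡ 3 and 73 ≡ 1 (mod 4), so (15/73) = +(73/15).
Reduce top mod 15: now compute (13/15).
Reciprocity: 13 ≡ 1 and 15 ≡ 3 (mod 4), so (13/15) = +(15/13).
Reduce top mod 13: now compute (2/13).
Pull out 2: since 13 ≡ 5 (mod 8), (2/13) = -1.
Reached (1/13) = 1. Collecting the sign flips along the way, the symbol is -1.

-1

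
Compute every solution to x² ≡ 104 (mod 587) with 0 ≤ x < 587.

81, 506

Since 587 ≡ 3 (mod 4), a square root of 104 is 104^((587+1)/4) = 104^147 mod 587.
Repeated squaring: 104^2≡250, 104^4≡278, 104^8≡387, 104^16≡84, 104^32≡12, 104^64≡144, 104^128≡191 (mod 587).
104^147 = 104^(128+16+2+1) ≡ 81 (mod 587).
Check: 81² = 6561 ≡ 104 (mod 587). The two roots are 81 and 506.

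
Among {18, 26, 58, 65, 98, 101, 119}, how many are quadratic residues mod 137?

5

(18/137) = +1 → QR.
(26/137) = -1 → non-residue.
(58/137) = -1 → non-residue.
(65/137) = +1 → QR.
(98/137) = +1 → QR.
(101/137) = +1 → QR.
(119/137) = +1 → QR.
Total quadratic residues among the 7: 5.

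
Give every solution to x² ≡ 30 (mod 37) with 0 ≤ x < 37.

37 ≡ 1 (mod 4), so we find a root by search.
Trying successive values, 17² = 289 ≡ 30 (mod 37). The other root is 37 − 17 = 20.

17, 20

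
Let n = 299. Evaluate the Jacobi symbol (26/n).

Pull out 2: since 299 ≡ 3 (mod 8), (2/299) = -1.
Reciprocity: 13 ≡ 1 and 299 ≡ 3 (mod 4), so (13/299) = +(299/13).
Reduce top mod 13: now compute (0/13).
Top reduces to 0: gcd > 1, so the symbol is 0.

0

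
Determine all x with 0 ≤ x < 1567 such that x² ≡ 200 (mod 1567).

Since 1567 ≡ 3 (mod 4), a square root of 200 is 200^((1567+1)/4) = 200^392 mod 1567.
Repeated squaring: 200^2≡825, 200^4≡547, 200^8≡1479, 200^16≡1476, 200^32≡446, 200^64≡1474, 200^128≡814, 200^256≡1322 (mod 1567).
200^392 = 200^(256+128+8) ≡ 1007 (mod 1567).
Check: 1007² = 1014049 ≡ 200 (mod 1567). The two roots are 560 and 1007.

560, 1007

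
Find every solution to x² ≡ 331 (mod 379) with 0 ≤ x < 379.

33, 346

Since 379 ≡ 3 (mod 4), a square root of 331 is 331^((379+1)/4) = 331^95 mod 379.
Repeated squaring: 331^2≡30, 331^4≡142, 331^8≡77, 331^16≡244, 331^32≡33, 331^64≡331 (mod 379).
331^95 = 331^(64+16+8+4+2+1) ≡ 33 (mod 379).
Check: 33² = 1089 ≡ 331 (mod 379). The two roots are 33 and 346.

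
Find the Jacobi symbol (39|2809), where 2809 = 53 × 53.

1

Reciprocity: 39 ≡ 3 and 2809 ≡ 1 (mod 4), so (39/2809) = +(2809/39).
Reduce top mod 39: now compute (1/39).
Reached (1/39) = 1. Collecting the sign flips along the way, the symbol is +1.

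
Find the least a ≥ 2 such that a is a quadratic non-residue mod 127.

(2/127) = +1, so 2 is a residue.
(3/127) = −1, so 3 is the smallest positive non-residue mod 127.

3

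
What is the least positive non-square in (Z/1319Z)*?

13

(2/1319) = +1, so 2 is a residue.
(3/1319) = +1, so 3 is a residue.
(4/1319) = +1, so 4 is a residue.
(5/1319) = +1, so 5 is a residue.
(6/1319) = +1, so 6 is a residue.
(7/1319) = +1, so 7 is a residue.
(8/1319) = +1, so 8 is a residue.
(9/1319) = +1, so 9 is a residue.
(10/1319) = +1, so 10 is a residue.
(11/1319) = +1, so 11 is a residue.
(12/1319) = +1, so 12 is a residue.
(13/1319) = −1, so 13 is the smallest positive non-residue mod 1319.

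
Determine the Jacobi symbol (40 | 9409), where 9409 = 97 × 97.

Pull out 2^3: since 9409 ≡ 1 (mod 8), (2/9409) = +1, so (2/9409)^3 = +1.
Reciprocity: 5 ≡ 1 and 9409 ≡ 1 (mod 4), so (5/9409) = +(9409/5).
Reduce top mod 5: now compute (4/5).
Pull out 2^2: since 5 ≡ 5 (mod 8), (2/5) = -1, so (2/5)^2 = +1.
Reached (1/5) = 1. Collecting the sign flips along the way, the symbol is +1.

1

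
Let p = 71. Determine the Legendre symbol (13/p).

Reciprocity: 13 ≡ 1 and 71 ≡ 3 (mod 4), so (13/71) = +(71/13).
Reduce top mod 13: now compute (6/13).
Pull out 2: since 13 ≡ 5 (mod 8), (2/13) = -1.
Reciprocity: 3 ≡ 3 and 13 ≡ 1 (mod 4), so (3/13) = +(13/3).
Reduce top mod 3: now compute (1/3).
Reached (1/3) = 1. Collecting the sign flips along the way, the symbol is -1.

-1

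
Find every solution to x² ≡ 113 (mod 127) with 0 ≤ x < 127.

42, 85

Since 127 ≡ 3 (mod 4), a square root of 113 is 113^((127+1)/4) = 113^32 mod 127.
Repeated squaring: 113^2≡69, 113^4≡62, 113^8≡34, 113^16≡13, 113^32≡42 (mod 127).
113^32 = 113^(32) ≡ 42 (mod 127).
Check: 42² = 1764 ≡ 113 (mod 127). The two roots are 42 and 85.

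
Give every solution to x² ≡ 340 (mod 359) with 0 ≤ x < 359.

78, 281

Since 359 ≡ 3 (mod 4), a square root of 340 is 340^((359+1)/4) = 340^90 mod 359.
Repeated squaring: 340^2≡2, 340^4≡4, 340^8≡16, 340^16≡256, 340^32≡198, 340^64≡73 (mod 359).
340^90 = 340^(64+16+8+2) ≡ 281 (mod 359).
Check: 281² = 78961 ≡ 340 (mod 359). The two roots are 78 and 281.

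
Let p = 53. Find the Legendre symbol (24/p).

1

Euler's criterion: (24/53) ≡ 24^26 (mod 53).
24^2 ≡ 46 (mod 53)
24^4 ≡ 49 (mod 53)
24^8 ≡ 16 (mod 53)
24^16 ≡ 44 (mod 53)
24^26 = 24^(16+8+2) ≡ 1 (mod 53).
Result is 1, so (24/53) = 1.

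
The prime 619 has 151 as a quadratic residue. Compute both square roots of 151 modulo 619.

Since 619 ≡ 3 (mod 4), a square root of 151 is 151^((619+1)/4) = 151^155 mod 619.
Repeated squaring: 151^2≡517, 151^4≡500, 151^8≡543, 151^16≡205, 151^32≡552, 151^64≡156, 151^128≡195 (mod 619).
151^155 = 151^(128+16+8+2+1) ≡ 210 (mod 619).
Check: 210² = 44100 ≡ 151 (mod 619). The two roots are 210 and 409.

210, 409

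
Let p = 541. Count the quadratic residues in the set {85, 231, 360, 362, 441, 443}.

(85/541) = -1 → non-residue.
(231/541) = -1 → non-residue.
(360/541) = -1 → non-residue.
(362/541) = +1 → QR.
(441/541) = +1 → QR.
(443/541) = -1 → non-residue.
Total quadratic residues among the 6: 2.

2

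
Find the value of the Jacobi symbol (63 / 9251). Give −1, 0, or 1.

-1

Reciprocity: 63 ≡ 3 and 9251 ≡ 3 (mod 4), so (63/9251) = −(9251/63).
Reduce top mod 63: now compute (53/63).
Reciprocity: 53 ≡ 1 and 63 ≡ 3 (mod 4), so (53/63) = +(63/53).
Reduce top mod 53: now compute (10/53).
Pull out 2: since 53 ≡ 5 (mod 8), (2/53) = -1.
Reciprocity: 5 ≡ 1 and 53 ≡ 1 (mod 4), so (5/53) = +(53/5).
Reduce top mod 5: now compute (3/5).
Reciprocity: 3 ≡ 3 and 5 ≡ 1 (mod 4), so (3/5) = +(5/3).
Reduce top mod 3: now compute (2/3).
Pull out 2: since 3 ≡ 3 (mod 8), (2/3) = -1.
Reached (1/3) = 1. Collecting the sign flips along the way, the symbol is -1.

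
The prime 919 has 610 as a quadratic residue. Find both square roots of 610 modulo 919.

Since 919 ≡ 3 (mod 4), a square root of 610 is 610^((919+1)/4) = 610^230 mod 919.
Repeated squaring: 610^2≡824, 610^4≡754, 610^8≡574, 610^16≡474, 610^32≡440, 610^64≡610, 610^128≡824 (mod 919).
610^230 = 610^(128+64+32+4+2) ≡ 440 (mod 919).
Check: 440² = 193600 ≡ 610 (mod 919). The two roots are 440 and 479.

440, 479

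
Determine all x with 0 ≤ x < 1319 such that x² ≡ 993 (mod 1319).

276, 1043

Since 1319 ≡ 3 (mod 4), a square root of 993 is 993^((1319+1)/4) = 993^330 mod 1319.
Repeated squaring: 993^2≡756, 993^4≡409, 993^8≡1087, 993^16≡1064, 993^32≡394, 993^64≡913, 993^128≡1280, 993^256≡202 (mod 1319).
993^330 = 993^(256+64+8+2) ≡ 1043 (mod 1319).
Check: 1043² = 1087849 ≡ 993 (mod 1319). The two roots are 276 and 1043.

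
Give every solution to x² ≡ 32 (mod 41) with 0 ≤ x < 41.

14, 27

41 ≡ 1 (mod 4), so we find a root by search.
Trying successive values, 14² = 196 ≡ 32 (mod 41). The other root is 41 − 14 = 27.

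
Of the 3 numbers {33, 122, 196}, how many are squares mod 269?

1

(33/269) = -1 → non-residue.
(122/269) = -1 → non-residue.
(196/269) = +1 → QR.
Total quadratic residues among the 3: 1.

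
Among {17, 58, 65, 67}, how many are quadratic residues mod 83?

(17/83) = +1 → QR.
(58/83) = -1 → non-residue.
(65/83) = +1 → QR.
(67/83) = -1 → non-residue.
Total quadratic residues among the 4: 2.

2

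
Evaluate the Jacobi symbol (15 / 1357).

-1

Reciprocity: 15 ≡ 3 and 1357 ≡ 1 (mod 4), so (15/1357) = +(1357/15).
Reduce top mod 15: now compute (7/15).
Reciprocity: 7 ≡ 3 and 15 ≡ 3 (mod 4), so (7/15) = −(15/7).
Reduce top mod 7: now compute (1/7).
Reached (1/7) = 1. Collecting the sign flips along the way, the symbol is -1.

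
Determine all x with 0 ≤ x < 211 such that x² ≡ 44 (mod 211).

Since 211 ≡ 3 (mod 4), a square root of 44 is 44^((211+1)/4) = 44^53 mod 211.
Repeated squaring: 44^2≡37, 44^4≡103, 44^8≡59, 44^16≡105, 44^32≡53 (mod 211).
44^53 = 44^(32+16+4+1) ≡ 172 (mod 211).
Check: 172² = 29584 ≡ 44 (mod 211). The two roots are 39 and 172.

39, 172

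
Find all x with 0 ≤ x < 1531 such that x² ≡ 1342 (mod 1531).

170, 1361

Since 1531 ≡ 3 (mod 4), a square root of 1342 is 1342^((1531+1)/4) = 1342^383 mod 1531.
Repeated squaring: 1342^2≡508, 1342^4≡856, 1342^8≡918, 1342^16≡674, 1342^32≡1100, 1342^64≡510, 1342^128≡1361, 1342^256≡1342 (mod 1531).
1342^383 = 1342^(256+64+32+16+8+4+2+1) ≡ 1361 (mod 1531).
Check: 1361² = 1852321 ≡ 1342 (mod 1531). The two roots are 170 and 1361.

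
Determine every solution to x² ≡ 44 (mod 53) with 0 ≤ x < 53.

53 ≡ 1 (mod 4), so we find a root by search.
Trying successive values, 16² = 256 ≡ 44 (mod 53). The other root is 53 − 16 = 37.

16, 37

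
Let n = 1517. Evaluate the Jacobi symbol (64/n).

1

Pull out 2^6: since 1517 ≡ 5 (mod 8), (2/1517) = -1, so (2/1517)^6 = +1.
Reached (1/1517) = 1. Collecting the sign flips along the way, the symbol is +1.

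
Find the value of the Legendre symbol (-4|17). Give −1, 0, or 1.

1

First reduce: -4 ≡ 13 (mod 17).
Reciprocity: 13 ≡ 1 and 17 ≡ 1 (mod 4), so (13/17) = +(17/13).
Reduce top mod 13: now compute (4/13).
Pull out 2^2: since 13 ≡ 5 (mod 8), (2/13) = -1, so (2/13)^2 = +1.
Reached (1/13) = 1. Collecting the sign flips along the way, the symbol is +1.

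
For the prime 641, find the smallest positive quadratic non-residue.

(2/641) = +1, so 2 is a residue.
(3/641) = −1, so 3 is the smallest positive non-residue mod 641.

3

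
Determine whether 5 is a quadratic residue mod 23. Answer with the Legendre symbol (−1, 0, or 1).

-1

Reciprocity: 5 ≡ 1 and 23 ≡ 3 (mod 4), so (5/23) = +(23/5).
Reduce top mod 5: now compute (3/5).
Reciprocity: 3 ≡ 3 and 5 ≡ 1 (mod 4), so (3/5) = +(5/3).
Reduce top mod 3: now compute (2/3).
Pull out 2: since 3 ≡ 3 (mod 8), (2/3) = -1.
Reached (1/3) = 1. Collecting the sign flips along the way, the symbol is -1.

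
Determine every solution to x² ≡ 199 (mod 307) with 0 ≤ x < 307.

Since 307 ≡ 3 (mod 4), a square root of 199 is 199^((307+1)/4) = 199^77 mod 307.
Repeated squaring: 199^2≡305, 199^4≡4, 199^8≡16, 199^16≡256, 199^32≡145, 199^64≡149 (mod 307).
199^77 = 199^(64+8+4+1) ≡ 97 (mod 307).
Check: 97² = 9409 ≡ 199 (mod 307). The two roots are 97 and 210.

97, 210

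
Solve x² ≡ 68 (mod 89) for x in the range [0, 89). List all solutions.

89 ≡ 1 (mod 4), so we find a root by search.
Trying successive values, 35² = 1225 ≡ 68 (mod 89). The other root is 89 − 35 = 54.

35, 54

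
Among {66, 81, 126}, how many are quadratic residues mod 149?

(66/149) = -1 → non-residue.
(81/149) = +1 → QR.
(126/149) = -1 → non-residue.
Total quadratic residues among the 3: 1.

1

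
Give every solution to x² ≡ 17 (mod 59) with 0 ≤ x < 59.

28, 31

Since 59 ≡ 3 (mod 4), a square root of 17 is 17^((59+1)/4) = 17^15 mod 59.
Repeated squaring: 17^2≡53, 17^4≡36, 17^8≡57 (mod 59).
17^15 = 17^(8+4+2+1) ≡ 28 (mod 59).
Check: 28² = 784 ≡ 17 (mod 59). The two roots are 28 and 31.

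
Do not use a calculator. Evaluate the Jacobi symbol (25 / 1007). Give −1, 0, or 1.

Reciprocity: 25 ≡ 1 and 1007 ≡ 3 (mod 4), so (25/1007) = +(1007/25).
Reduce top mod 25: now compute (7/25).
Reciprocity: 7 ≡ 3 and 25 ≡ 1 (mod 4), so (7/25) = +(25/7).
Reduce top mod 7: now compute (4/7).
Pull out 2^2: since 7 ≡ 7 (mod 8), (2/7) = +1, so (2/7)^2 = +1.
Reached (1/7) = 1. Collecting the sign flips along the way, the symbol is +1.

1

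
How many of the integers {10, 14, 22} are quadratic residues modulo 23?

(10/23) = -1 → non-residue.
(14/23) = -1 → non-residue.
(22/23) = -1 → non-residue.
Total quadratic residues among the 3: 0.

0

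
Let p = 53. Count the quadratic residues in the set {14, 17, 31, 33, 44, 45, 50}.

(14/53) = -1 → non-residue.
(17/53) = +1 → QR.
(31/53) = -1 → non-residue.
(33/53) = -1 → non-residue.
(44/53) = +1 → QR.
(45/53) = -1 → non-residue.
(50/53) = -1 → non-residue.
Total quadratic residues among the 7: 2.

2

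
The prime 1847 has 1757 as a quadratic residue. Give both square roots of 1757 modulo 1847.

Since 1847 ≡ 3 (mod 4), a square root of 1757 is 1757^((1847+1)/4) = 1757^462 mod 1847.
Repeated squaring: 1757^2≡712, 1757^4≡866, 1757^8≡74, 1757^16≡1782, 1757^32≡531, 1757^64≡1217, 1757^128≡1642, 1757^256≡1391 (mod 1847).
1757^462 = 1757^(256+128+64+8+4+2) ≡ 377 (mod 1847).
Check: 377² = 142129 ≡ 1757 (mod 1847). The two roots are 377 and 1470.

377, 1470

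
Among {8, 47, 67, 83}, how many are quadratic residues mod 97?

(8/97) = +1 → QR.
(47/97) = +1 → QR.
(67/97) = -1 → non-residue.
(83/97) = -1 → non-residue.
Total quadratic residues among the 4: 2.

2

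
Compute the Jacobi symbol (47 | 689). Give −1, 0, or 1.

Reciprocity: 47 ≡ 3 and 689 ≡ 1 (mod 4), so (47/689) = +(689/47).
Reduce top mod 47: now compute (31/47).
Reciprocity: 31 ≡ 3 and 47 ≡ 3 (mod 4), so (31/47) = −(47/31).
Reduce top mod 31: now compute (16/31).
Pull out 2^4: since 31 ≡ 7 (mod 8), (2/31) = +1, so (2/31)^4 = +1.
Reached (1/31) = 1. Collecting the sign flips along the way, the symbol is -1.

-1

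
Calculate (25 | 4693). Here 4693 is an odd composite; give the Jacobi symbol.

Reciprocity: 25 ≡ 1 and 4693 ≡ 1 (mod 4), so (25/4693) = +(4693/25).
Reduce top mod 25: now compute (18/25).
Pull out 2: since 25 ≡ 1 (mod 8), (2/25) = +1.
Reciprocity: 9 ≡ 1 and 25 ≡ 1 (mod 4), so (9/25) = +(25/9).
Reduce top mod 9: now compute (7/9).
Reciprocity: 7 ≡ 3 and 9 ≡ 1 (mod 4), so (7/9) = +(9/7).
Reduce top mod 7: now compute (2/7).
Pull out 2: since 7 ≡ 7 (mod 8), (2/7) = +1.
Reached (1/7) = 1. Collecting the sign flips along the way, the symbol is +1.

1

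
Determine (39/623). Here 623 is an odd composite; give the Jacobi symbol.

1

Reciprocity: 39 ≡ 3 and 623 ≡ 3 (mod 4), so (39/623) = −(623/39).
Reduce top mod 39: now compute (38/39).
Pull out 2: since 39 ≡ 7 (mod 8), (2/39) = +1.
Reciprocity: 19 ≡ 3 and 39 ≡ 3 (mod 4), so (19/39) = −(39/19).
Reduce top mod 19: now compute (1/19).
Reached (1/19) = 1. Collecting the sign flips along the way, the symbol is +1.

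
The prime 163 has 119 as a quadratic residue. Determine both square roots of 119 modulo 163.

Since 163 ≡ 3 (mod 4), a square root of 119 is 119^((163+1)/4) = 119^41 mod 163.
Repeated squaring: 119^2≡143, 119^4≡74, 119^8≡97, 119^16≡118, 119^32≡69 (mod 163).
119^41 = 119^(32+8+1) ≡ 49 (mod 163).
Check: 49² = 2401 ≡ 119 (mod 163). The two roots are 49 and 114.

49, 114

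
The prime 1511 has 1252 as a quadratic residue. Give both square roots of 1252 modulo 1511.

448, 1063

Since 1511 ≡ 3 (mod 4), a square root of 1252 is 1252^((1511+1)/4) = 1252^378 mod 1511.
Repeated squaring: 1252^2≡597, 1252^4≡1324, 1252^8≡216, 1252^16≡1326, 1252^32≡983, 1252^64≡760, 1252^128≡398, 1252^256≡1260 (mod 1511).
1252^378 = 1252^(256+64+32+16+8+2) ≡ 448 (mod 1511).
Check: 448² = 200704 ≡ 1252 (mod 1511). The two roots are 448 and 1063.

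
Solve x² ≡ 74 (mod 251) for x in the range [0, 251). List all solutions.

Since 251 ≡ 3 (mod 4), a square root of 74 is 74^((251+1)/4) = 74^63 mod 251.
Repeated squaring: 74^2≡205, 74^4≡108, 74^8≡118, 74^16≡119, 74^32≡105 (mod 251).
74^63 = 74^(32+16+8+4+2+1) ≡ 227 (mod 251).
Check: 227² = 51529 ≡ 74 (mod 251). The two roots are 24 and 227.

24, 227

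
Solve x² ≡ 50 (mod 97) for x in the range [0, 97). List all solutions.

27, 70

97 ≡ 1 (mod 4), so we find a root by search.
Trying successive values, 27² = 729 ≡ 50 (mod 97). The other root is 97 − 27 = 70.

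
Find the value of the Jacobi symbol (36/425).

1

Pull out 2^2: since 425 ≡ 1 (mod 8), (2/425) = +1, so (2/425)^2 = +1.
Reciprocity: 9 ≡ 1 and 425 ≡ 1 (mod 4), so (9/425) = +(425/9).
Reduce top mod 9: now compute (2/9).
Pull out 2: since 9 ≡ 1 (mod 8), (2/9) = +1.
Reached (1/9) = 1. Collecting the sign flips along the way, the symbol is +1.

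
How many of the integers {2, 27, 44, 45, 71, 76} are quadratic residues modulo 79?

4

(2/79) = +1 → QR.
(27/79) = -1 → non-residue.
(44/79) = +1 → QR.
(45/79) = +1 → QR.
(71/79) = -1 → non-residue.
(76/79) = +1 → QR.
Total quadratic residues among the 6: 4.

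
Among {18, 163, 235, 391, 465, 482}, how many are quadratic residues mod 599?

3

(18/599) = +1 → QR.
(163/599) = +1 → QR.
(235/599) = +1 → QR.
(391/599) = -1 → non-residue.
(465/599) = -1 → non-residue.
(482/599) = -1 → non-residue.
Total quadratic residues among the 6: 3.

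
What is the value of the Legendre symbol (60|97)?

Euler's criterion: (60/97) ≡ 60^48 (mod 97).
60^2 ≡ 11 (mod 97)
60^4 ≡ 24 (mod 97)
60^8 ≡ 91 (mod 97)
60^16 ≡ 36 (mod 97)
60^32 ≡ 35 (mod 97)
60^48 = 60^(32+16) ≡ 96 (mod 97).
Result is 96 ≡ −1, so (60/97) = −1.

-1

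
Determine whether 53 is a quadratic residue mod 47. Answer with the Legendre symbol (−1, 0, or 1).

1

First reduce: 53 ≡ 6 (mod 47).
Pull out 2: since 47 ≡ 7 (mod 8), (2/47) = +1.
Reciprocity: 3 ≡ 3 and 47 ≡ 3 (mod 4), so (3/47) = −(47/3).
Reduce top mod 3: now compute (2/3).
Pull out 2: since 3 ≡ 3 (mod 8), (2/3) = -1.
Reached (1/3) = 1. Collecting the sign flips along the way, the symbol is +1.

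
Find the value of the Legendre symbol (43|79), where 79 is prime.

-1

Reciprocity: 43 ≡ 3 and 79 ≡ 3 (mod 4), so (43/79) = −(79/43).
Reduce top mod 43: now compute (36/43).
Pull out 2^2: since 43 ≡ 3 (mod 8), (2/43) = -1, so (2/43)^2 = +1.
Reciprocity: 9 ≡ 1 and 43 ≡ 3 (mod 4), so (9/43) = +(43/9).
Reduce top mod 9: now compute (7/9).
Reciprocity: 7 ≡ 3 and 9 ≡ 1 (mod 4), so (7/9) = +(9/7).
Reduce top mod 7: now compute (2/7).
Pull out 2: since 7 ≡ 7 (mod 8), (2/7) = +1.
Reached (1/7) = 1. Collecting the sign flips along the way, the symbol is -1.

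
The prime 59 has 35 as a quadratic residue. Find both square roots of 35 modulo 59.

25, 34

Since 59 ≡ 3 (mod 4), a square root of 35 is 35^((59+1)/4) = 35^15 mod 59.
Repeated squaring: 35^2≡45, 35^4≡19, 35^8≡7 (mod 59).
35^15 = 35^(8+4+2+1) ≡ 25 (mod 59).
Check: 25² = 625 ≡ 35 (mod 59). The two roots are 25 and 34.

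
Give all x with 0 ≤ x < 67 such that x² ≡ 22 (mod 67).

25, 42

Since 67 ≡ 3 (mod 4), a square root of 22 is 22^((67+1)/4) = 22^17 mod 67.
Repeated squaring: 22^2≡15, 22^4≡24, 22^8≡40, 22^16≡59 (mod 67).
22^17 = 22^(16+1) ≡ 25 (mod 67).
Check: 25² = 625 ≡ 22 (mod 67). The two roots are 25 and 42.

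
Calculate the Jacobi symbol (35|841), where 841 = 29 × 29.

1

Reciprocity: 35 ≡ 3 and 841 ≡ 1 (mod 4), so (35/841) = +(841/35).
Reduce top mod 35: now compute (1/35).
Reached (1/35) = 1. Collecting the sign flips along the way, the symbol is +1.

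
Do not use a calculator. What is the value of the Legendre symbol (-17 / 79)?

First reduce: -17 ≡ 62 (mod 79).
Pull out 2: since 79 ≡ 7 (mod 8), (2/79) = +1.
Reciprocity: 31 ≡ 3 and 79 ≡ 3 (mod 4), so (31/79) = −(79/31).
Reduce top mod 31: now compute (17/31).
Reciprocity: 17 ≡ 1 and 31 ≡ 3 (mod 4), so (17/31) = +(31/17).
Reduce top mod 17: now compute (14/17).
Pull out 2: since 17 ≡ 1 (mod 8), (2/17) = +1.
Reciprocity: 7 ≡ 3 and 17 ≡ 1 (mod 4), so (7/17) = +(17/7).
Reduce top mod 7: now compute (3/7).
Reciprocity: 3 ≡ 3 and 7 ≡ 3 (mod 4), so (3/7) = −(7/3).
Reduce top mod 3: now compute (1/3).
Reached (1/3) = 1. Collecting the sign flips along the way, the symbol is +1.

1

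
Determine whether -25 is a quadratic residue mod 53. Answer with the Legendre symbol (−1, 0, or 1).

Euler's criterion: (-25/53) ≡ 28^26 (mod 53).
28^2 ≡ 42 (mod 53)
28^4 ≡ 15 (mod 53)
28^8 ≡ 13 (mod 53)
28^16 ≡ 10 (mod 53)
28^26 = 28^(16+8+2) ≡ 1 (mod 53).
Result is 1, so (-25/53) = 1.

1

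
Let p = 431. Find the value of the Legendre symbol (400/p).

Pull out 2^4: since 431 ≡ 7 (mod 8), (2/431) = +1, so (2/431)^4 = +1.
Reciprocity: 25 ≡ 1 and 431 ≡ 3 (mod 4), so (25/431) = +(431/25).
Reduce top mod 25: now compute (6/25).
Pull out 2: since 25 ≡ 1 (mod 8), (2/25) = +1.
Reciprocity: 3 ≡ 3 and 25 ≡ 1 (mod 4), so (3/25) = +(25/3).
Reduce top mod 3: now compute (1/3).
Reached (1/3) = 1. Collecting the sign flips along the way, the symbol is +1.

1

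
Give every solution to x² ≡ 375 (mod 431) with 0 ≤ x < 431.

176, 255

Since 431 ≡ 3 (mod 4), a square root of 375 is 375^((431+1)/4) = 375^108 mod 431.
Repeated squaring: 375^2≡119, 375^4≡369, 375^8≡396, 375^16≡363, 375^32≡314, 375^64≡328 (mod 431).
375^108 = 375^(64+32+8+4) ≡ 176 (mod 431).
Check: 176² = 30976 ≡ 375 (mod 431). The two roots are 176 and 255.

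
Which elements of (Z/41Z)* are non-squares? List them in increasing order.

Square k = 1,…,20 (k and 41−k give the same square):
1²=1, 2²=4, 3²=9, 4²=16, 5²=25, 6²=36, 7²≡8, 8²≡23, 9²≡40, 10²≡18, 11²≡39, 12²≡21, 13²≡5, 14²≡32, 15²≡20, 16²≡10, 17²≡2, 18²≡37, 19²≡33, 20²≡31 (mod 41).
The residues are {1, 2, 4, 5, 8, 9, 10, 16, 18, 20, 21, 23, 25, 31, 32, 33, 36, 37, 39, 40}; the non-residues are the remaining 20 nonzero classes.

3, 6, 7, 11, 12, 13, 14, 15, 17, 19, 22, 24, 26, 27, 28, 29, 30, 34, 35, 38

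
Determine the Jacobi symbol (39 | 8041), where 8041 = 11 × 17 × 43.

-1

Reciprocity: 39 ≡ 3 and 8041 ≡ 1 (mod 4), so (39/8041) = +(8041/39).
Reduce top mod 39: now compute (7/39).
Reciprocity: 7 ≡ 3 and 39 ≡ 3 (mod 4), so (7/39) = −(39/7).
Reduce top mod 7: now compute (4/7).
Pull out 2^2: since 7 ≡ 7 (mod 8), (2/7) = +1, so (2/7)^2 = +1.
Reached (1/7) = 1. Collecting the sign flips along the way, the symbol is -1.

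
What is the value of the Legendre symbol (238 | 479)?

-1

Euler's criterion: (238/479) ≡ 238^239 (mod 479).
238^2 ≡ 122 (mod 479)
238^4 ≡ 35 (mod 479)
238^8 ≡ 267 (mod 479)
238^16 ≡ 397 (mod 479)
238^32 ≡ 18 (mod 479)
238^64 ≡ 324 (mod 479)
238^128 ≡ 75 (mod 479)
238^239 = 238^(128+64+32+8+4+2+1) ≡ 478 (mod 479).
Result is 478 ≡ −1, so (238/479) = −1.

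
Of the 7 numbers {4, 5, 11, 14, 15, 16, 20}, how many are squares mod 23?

(4/23) = +1 → QR.
(5/23) = -1 → non-residue.
(11/23) = -1 → non-residue.
(14/23) = -1 → non-residue.
(15/23) = -1 → non-residue.
(16/23) = +1 → QR.
(20/23) = -1 → non-residue.
Total quadratic residues among the 7: 2.

2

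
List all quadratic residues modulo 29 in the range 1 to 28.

Square k = 1,…,14 (k and 29−k give the same square):
1²=1, 2²=4, 3²=9, 4²=16, 5²=25, 6²≡7, 7²≡20, 8²≡6, 9²≡23, 10²≡13, 11²≡5, 12²≡28, 13²≡24, 14²≡22 (mod 29).
So the quadratic residues mod 29 are {1, 4, 5, 6, 7, 9, 13, 16, 20, 22, 23, 24, 25, 28}.

1,4,5,6,7,9,13,16,20,22,23,24,25,28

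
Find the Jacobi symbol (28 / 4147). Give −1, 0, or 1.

Pull out 2^2: since 4147 ≡ 3 (mod 8), (2/4147) = -1, so (2/4147)^2 = +1.
Reciprocity: 7 ≡ 3 and 4147 ≡ 3 (mod 4), so (7/4147) = −(4147/7).
Reduce top mod 7: now compute (3/7).
Reciprocity: 3 ≡ 3 and 7 ≡ 3 (mod 4), so (3/7) = −(7/3).
Reduce top mod 3: now compute (1/3).
Reached (1/3) = 1. Collecting the sign flips along the way, the symbol is +1.

1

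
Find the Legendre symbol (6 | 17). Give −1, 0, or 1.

-1

Pull out 2: since 17 ≡ 1 (mod 8), (2/17) = +1.
Reciprocity: 3 ≡ 3 and 17 ≡ 1 (mod 4), so (3/17) = +(17/3).
Reduce top mod 3: now compute (2/3).
Pull out 2: since 3 ≡ 3 (mod 8), (2/3) = -1.
Reached (1/3) = 1. Collecting the sign flips along the way, the symbol is -1.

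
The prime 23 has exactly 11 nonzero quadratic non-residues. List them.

5,7,10,11,14,15,17,19,20,21,22

Square k = 1,…,11 (k and 23−k give the same square):
1²=1, 2²=4, 3²=9, 4²=16, 5²≡2, 6²≡13, 7²≡3, 8²≡18, 9²≡12, 10²≡8, 11²≡6 (mod 23).
The residues are {1, 2, 3, 4, 6, 8, 9, 12, 13, 16, 18}; the non-residues are the remaining 11 nonzero classes.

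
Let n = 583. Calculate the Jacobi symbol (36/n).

1

Pull out 2^2: since 583 ≡ 7 (mod 8), (2/583) = +1, so (2/583)^2 = +1.
Reciprocity: 9 ≡ 1 and 583 ≡ 3 (mod 4), so (9/583) = +(583/9).
Reduce top mod 9: now compute (7/9).
Reciprocity: 7 ≡ 3 and 9 ≡ 1 (mod 4), so (7/9) = +(9/7).
Reduce top mod 7: now compute (2/7).
Pull out 2: since 7 ≡ 7 (mod 8), (2/7) = +1.
Reached (1/7) = 1. Collecting the sign flips along the way, the symbol is +1.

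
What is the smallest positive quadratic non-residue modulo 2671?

3

(2/2671) = +1, so 2 is a residue.
(3/2671) = −1, so 3 is the smallest positive non-residue mod 2671.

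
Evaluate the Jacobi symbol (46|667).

0

Pull out 2: since 667 ≡ 3 (mod 8), (2/667) = -1.
Reciprocity: 23 ≡ 3 and 667 ≡ 3 (mod 4), so (23/667) = −(667/23).
Reduce top mod 23: now compute (0/23).
Top reduces to 0: gcd > 1, so the symbol is 0.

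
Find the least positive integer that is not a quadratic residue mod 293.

(2/293) = −1, so 2 is the smallest positive non-residue mod 293.

2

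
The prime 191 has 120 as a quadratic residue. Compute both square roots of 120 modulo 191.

Since 191 ≡ 3 (mod 4), a square root of 120 is 120^((191+1)/4) = 120^48 mod 191.
Repeated squaring: 120^2≡75, 120^4≡86, 120^8≡138, 120^16≡135, 120^32≡80 (mod 191).
120^48 = 120^(32+16) ≡ 104 (mod 191).
Check: 104² = 10816 ≡ 120 (mod 191). The two roots are 87 and 104.

87, 104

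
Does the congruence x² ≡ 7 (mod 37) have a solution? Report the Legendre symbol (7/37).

1

Euler's criterion: (7/37) ≡ 7^18 (mod 37).
7^2 ≡ 12 (mod 37)
7^4 ≡ 33 (mod 37)
7^8 ≡ 16 (mod 37)
7^16 ≡ 34 (mod 37)
7^18 = 7^(16+2) ≡ 1 (mod 37).
Result is 1, so (7/37) = 1.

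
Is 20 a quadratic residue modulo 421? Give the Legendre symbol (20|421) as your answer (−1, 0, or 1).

1

Euler's criterion: (20/421) ≡ 20^210 (mod 421).
20^2 ≡ 400 (mod 421)
20^4 ≡ 20 (mod 421)
20^8 ≡ 400 (mod 421)
20^16 ≡ 20 (mod 421)
20^32 ≡ 400 (mod 421)
20^64 ≡ 20 (mod 421)
20^128 ≡ 400 (mod 421)
20^210 = 20^(128+64+16+2) ≡ 1 (mod 421).
Result is 1, so (20/421) = 1.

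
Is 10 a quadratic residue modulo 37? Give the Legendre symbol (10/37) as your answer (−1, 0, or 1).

1

Pull out 2: since 37 ≡ 5 (mod 8), (2/37) = -1.
Reciprocity: 5 ≡ 1 and 37 ≡ 1 (mod 4), so (5/37) = +(37/5).
Reduce top mod 5: now compute (2/5).
Pull out 2: since 5 ≡ 5 (mod 8), (2/5) = -1.
Reached (1/5) = 1. Collecting the sign flips along the way, the symbol is +1.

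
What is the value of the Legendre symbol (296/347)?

1

Pull out 2^3: since 347 ≡ 3 (mod 8), (2/347) = -1, so (2/347)^3 = -1.
Reciprocity: 37 ≡ 1 and 347 ≡ 3 (mod 4), so (37/347) = +(347/37).
Reduce top mod 37: now compute (14/37).
Pull out 2: since 37 ≡ 5 (mod 8), (2/37) = -1.
Reciprocity: 7 ≡ 3 and 37 ≡ 1 (mod 4), so (7/37) = +(37/7).
Reduce top mod 7: now compute (2/7).
Pull out 2: since 7 ≡ 7 (mod 8), (2/7) = +1.
Reached (1/7) = 1. Collecting the sign flips along the way, the symbol is +1.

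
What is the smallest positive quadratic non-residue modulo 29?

(2/29) = −1, so 2 is the smallest positive non-residue mod 29.

2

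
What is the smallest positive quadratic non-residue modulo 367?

3

(2/367) = +1, so 2 is a residue.
(3/367) = −1, so 3 is the smallest positive non-residue mod 367.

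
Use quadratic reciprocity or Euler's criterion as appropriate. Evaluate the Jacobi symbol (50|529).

1

Pull out 2: since 529 ≡ 1 (mod 8), (2/529) = +1.
Reciprocity: 25 ≡ 1 and 529 ≡ 1 (mod 4), so (25/529) = +(529/25).
Reduce top mod 25: now compute (4/25).
Pull out 2^2: since 25 ≡ 1 (mod 8), (2/25) = +1, so (2/25)^2 = +1.
Reached (1/25) = 1. Collecting the sign flips along the way, the symbol is +1.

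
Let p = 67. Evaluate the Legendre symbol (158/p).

1

First reduce: 158 ≡ 24 (mod 67).
Pull out 2^3: since 67 ≡ 3 (mod 8), (2/67) = -1, so (2/67)^3 = -1.
Reciprocity: 3 ≡ 3 and 67 ≡ 3 (mod 4), so (3/67) = −(67/3).
Reduce top mod 3: now compute (1/3).
Reached (1/3) = 1. Collecting the sign flips along the way, the symbol is +1.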